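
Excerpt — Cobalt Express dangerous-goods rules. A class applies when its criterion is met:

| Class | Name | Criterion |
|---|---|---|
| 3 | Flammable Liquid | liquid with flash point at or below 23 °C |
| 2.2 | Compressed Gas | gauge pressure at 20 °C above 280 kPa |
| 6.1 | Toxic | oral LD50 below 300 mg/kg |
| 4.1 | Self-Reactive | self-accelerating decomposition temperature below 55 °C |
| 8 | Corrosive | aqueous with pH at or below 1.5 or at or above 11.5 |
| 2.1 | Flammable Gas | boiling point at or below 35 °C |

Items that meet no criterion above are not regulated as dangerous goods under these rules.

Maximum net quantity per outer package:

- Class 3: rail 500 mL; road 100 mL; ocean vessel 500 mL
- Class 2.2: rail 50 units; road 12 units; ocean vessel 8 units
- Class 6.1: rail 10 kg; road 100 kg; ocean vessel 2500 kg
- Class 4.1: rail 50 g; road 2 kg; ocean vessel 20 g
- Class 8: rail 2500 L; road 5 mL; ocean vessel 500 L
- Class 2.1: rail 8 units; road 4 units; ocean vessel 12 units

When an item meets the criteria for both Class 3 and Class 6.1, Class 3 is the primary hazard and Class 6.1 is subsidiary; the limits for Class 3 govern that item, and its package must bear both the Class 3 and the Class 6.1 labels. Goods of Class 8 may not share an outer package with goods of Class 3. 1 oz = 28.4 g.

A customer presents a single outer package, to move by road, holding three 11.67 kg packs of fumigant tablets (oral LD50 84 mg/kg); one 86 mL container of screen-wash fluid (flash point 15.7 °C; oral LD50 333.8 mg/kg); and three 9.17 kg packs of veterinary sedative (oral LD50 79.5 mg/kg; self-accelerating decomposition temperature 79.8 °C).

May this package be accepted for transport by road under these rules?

Yes

Fumigant tablets: oral LD50 84 mg/kg < 300 mg/kg → Class 6.1 (Toxic).
Screen-wash fluid: flash point 15.7 °C ≤ 23 °C → Class 3 (Flammable Liquid).
Oral LD50 79.5 mg/kg meets the Class 6.1 criterion (Toxic), so the veterinary sedative is Class 6.1.
Class 6.1 net quantity: (three 11.67 kg packs = 35.01 kg) + (three 9.17 kg packs = 27.51 kg) = 62.52 kg.
62.52 kg is within the road limit of 100 kg for Class 6.1.
Class 3 quantity: 86 mL.
86 mL ≤ 100 mL (road limit, Class 3) — within limit.
The segregation rule (Class 8 with Class 3) does not apply to Class 6.1 with Class 3.
Every hazard class is within its road limit and no segregation rule is violated.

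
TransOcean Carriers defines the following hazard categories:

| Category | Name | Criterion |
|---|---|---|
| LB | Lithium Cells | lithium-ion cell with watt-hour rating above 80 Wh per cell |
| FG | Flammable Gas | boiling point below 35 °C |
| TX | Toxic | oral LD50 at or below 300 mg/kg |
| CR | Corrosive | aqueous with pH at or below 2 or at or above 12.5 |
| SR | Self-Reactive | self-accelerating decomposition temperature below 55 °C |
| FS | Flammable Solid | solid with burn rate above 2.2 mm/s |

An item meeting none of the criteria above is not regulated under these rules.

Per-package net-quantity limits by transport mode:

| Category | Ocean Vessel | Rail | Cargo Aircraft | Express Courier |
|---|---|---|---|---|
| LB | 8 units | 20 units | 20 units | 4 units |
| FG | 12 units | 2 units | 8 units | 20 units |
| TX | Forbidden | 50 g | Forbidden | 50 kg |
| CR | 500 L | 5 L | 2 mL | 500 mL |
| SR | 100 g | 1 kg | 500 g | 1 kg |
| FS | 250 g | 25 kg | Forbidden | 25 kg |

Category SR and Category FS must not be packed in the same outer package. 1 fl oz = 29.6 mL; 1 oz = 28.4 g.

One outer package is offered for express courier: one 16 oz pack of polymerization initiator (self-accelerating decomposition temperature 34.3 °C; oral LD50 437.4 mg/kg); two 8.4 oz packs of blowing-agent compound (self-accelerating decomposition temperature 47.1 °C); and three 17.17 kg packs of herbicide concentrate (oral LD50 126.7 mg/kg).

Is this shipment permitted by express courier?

Polymerization initiator: self-accelerating decomposition temperature 34.3 °C < 55 °C → Category SR (Self-Reactive).
With self-accelerating decomposition temperature 47.1 °C (< 55 °C), the blowing-agent compound falls in Category SR.
With oral LD50 126.7 mg/kg (≤ 300 mg/kg), the herbicide concentrate falls in Category TX.
Category TX quantity: three 17.17 kg packs = 51.51 kg.
51.51 kg exceeds the express courier limit of 50 kg for Category TX.
Total Category SR: (one 16 oz pack = 454.4 g) + (two 8.4 oz packs = 477.12 g) = 931.52 g.
931.52 g is within the express courier limit of 1 kg for Category SR.
The segregation rule (Category SR with Category FS) does not apply to Category TX with Category SR.

No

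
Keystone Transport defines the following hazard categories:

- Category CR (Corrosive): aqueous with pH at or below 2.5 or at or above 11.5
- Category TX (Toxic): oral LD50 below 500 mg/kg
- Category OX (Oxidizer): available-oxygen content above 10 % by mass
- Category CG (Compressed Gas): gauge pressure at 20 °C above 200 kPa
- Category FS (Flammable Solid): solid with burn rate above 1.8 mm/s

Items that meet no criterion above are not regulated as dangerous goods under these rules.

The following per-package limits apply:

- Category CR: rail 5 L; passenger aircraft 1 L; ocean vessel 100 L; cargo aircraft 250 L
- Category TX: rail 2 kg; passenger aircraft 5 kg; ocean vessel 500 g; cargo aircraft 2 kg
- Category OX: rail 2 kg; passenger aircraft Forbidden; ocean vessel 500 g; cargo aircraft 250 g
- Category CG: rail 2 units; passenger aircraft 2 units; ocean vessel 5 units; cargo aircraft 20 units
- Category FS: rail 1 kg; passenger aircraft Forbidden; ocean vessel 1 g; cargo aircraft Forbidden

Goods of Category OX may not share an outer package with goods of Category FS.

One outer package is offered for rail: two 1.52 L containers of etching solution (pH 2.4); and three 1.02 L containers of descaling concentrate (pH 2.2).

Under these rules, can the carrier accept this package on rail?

Etching solution: pH 2.4 ≤ 2.5 → Category CR (Corrosive).
Descaling concentrate: pH 2.2 ≤ 2.5 → Category CR (Corrosive).
Total Category CR: (two 1.52 L containers = 3.04 L) + (three 1.02 L containers = 3.06 L) = 6.1 L.
6.1 L > 5 L (rail limit, Category CR) — over the limit.

No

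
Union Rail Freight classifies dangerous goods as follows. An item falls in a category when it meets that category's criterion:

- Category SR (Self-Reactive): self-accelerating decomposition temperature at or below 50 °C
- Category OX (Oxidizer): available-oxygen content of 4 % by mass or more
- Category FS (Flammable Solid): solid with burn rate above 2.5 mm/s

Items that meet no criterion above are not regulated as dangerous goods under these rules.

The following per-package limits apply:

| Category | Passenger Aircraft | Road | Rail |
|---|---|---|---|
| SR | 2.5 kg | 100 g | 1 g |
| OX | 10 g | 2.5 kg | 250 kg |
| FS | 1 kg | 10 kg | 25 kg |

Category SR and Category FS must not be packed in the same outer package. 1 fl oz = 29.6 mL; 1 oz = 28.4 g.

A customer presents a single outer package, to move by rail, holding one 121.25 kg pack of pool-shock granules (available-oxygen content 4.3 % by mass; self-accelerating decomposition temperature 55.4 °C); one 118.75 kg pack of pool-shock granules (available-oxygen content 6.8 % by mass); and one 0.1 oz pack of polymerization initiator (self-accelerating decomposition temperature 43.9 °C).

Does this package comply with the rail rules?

The pool-shock granules have available-oxygen content 4.3 % by mass, which is ≥ 4 % by mass, so they are Category OX (Oxidizer).
The pool-shock granules have available-oxygen content 6.8 % by mass, which is ≥ 4 % by mass, so they are Category OX (Oxidizer).
With self-accelerating decomposition temperature 43.9 °C (≤ 50 °C), the polymerization initiator falls in Category SR.
Category SR quantity: one 0.1 oz pack = 2.84 g.
2.84 g exceeds the rail limit of 1 g for Category SR.
Category OX net quantity: 121.25 kg + 118.75 kg = 240 kg.
That is within the Category OX rail limit of 250 kg.
The segregation rule (Category SR with Category FS) does not apply to Category SR with Category OX.

No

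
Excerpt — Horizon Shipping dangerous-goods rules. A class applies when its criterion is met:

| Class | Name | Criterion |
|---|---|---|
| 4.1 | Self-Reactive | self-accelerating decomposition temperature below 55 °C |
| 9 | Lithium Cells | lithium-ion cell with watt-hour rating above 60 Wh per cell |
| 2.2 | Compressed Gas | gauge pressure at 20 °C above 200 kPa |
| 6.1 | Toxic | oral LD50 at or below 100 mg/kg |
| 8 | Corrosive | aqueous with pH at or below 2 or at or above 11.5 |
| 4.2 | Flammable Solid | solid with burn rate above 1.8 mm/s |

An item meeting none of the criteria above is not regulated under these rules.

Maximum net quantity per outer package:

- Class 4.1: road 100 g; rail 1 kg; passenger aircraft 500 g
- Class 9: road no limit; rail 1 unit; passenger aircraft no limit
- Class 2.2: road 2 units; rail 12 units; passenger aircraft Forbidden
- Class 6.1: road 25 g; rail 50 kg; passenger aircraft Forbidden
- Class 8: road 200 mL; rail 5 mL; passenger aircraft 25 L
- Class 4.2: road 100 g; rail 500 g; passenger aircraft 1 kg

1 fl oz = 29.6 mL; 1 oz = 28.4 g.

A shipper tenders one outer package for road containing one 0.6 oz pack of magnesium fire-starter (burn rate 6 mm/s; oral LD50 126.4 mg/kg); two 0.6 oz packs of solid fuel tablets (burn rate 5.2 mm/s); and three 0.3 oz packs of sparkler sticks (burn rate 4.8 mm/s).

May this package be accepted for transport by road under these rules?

Yes

With burn rate 6 mm/s (> 1.8 mm/s), the magnesium fire-starter falls in Class 4.2.
Solid fuel tablets: burn rate 5.2 mm/s > 1.8 mm/s → Class 4.2 (Flammable Solid).
Burn rate 4.8 mm/s meets the Class 4.2 criterion (Flammable Solid), so the sparkler sticks are Class 4.2.
Class 4.2 net quantity: (one 0.6 oz pack = 17.04 g) + (two 0.6 oz packs = 34.08 g) + (three 0.3 oz packs = 25.56 g) = 76.68 g.
76.68 g is within the road limit of 100 g for Class 4.2.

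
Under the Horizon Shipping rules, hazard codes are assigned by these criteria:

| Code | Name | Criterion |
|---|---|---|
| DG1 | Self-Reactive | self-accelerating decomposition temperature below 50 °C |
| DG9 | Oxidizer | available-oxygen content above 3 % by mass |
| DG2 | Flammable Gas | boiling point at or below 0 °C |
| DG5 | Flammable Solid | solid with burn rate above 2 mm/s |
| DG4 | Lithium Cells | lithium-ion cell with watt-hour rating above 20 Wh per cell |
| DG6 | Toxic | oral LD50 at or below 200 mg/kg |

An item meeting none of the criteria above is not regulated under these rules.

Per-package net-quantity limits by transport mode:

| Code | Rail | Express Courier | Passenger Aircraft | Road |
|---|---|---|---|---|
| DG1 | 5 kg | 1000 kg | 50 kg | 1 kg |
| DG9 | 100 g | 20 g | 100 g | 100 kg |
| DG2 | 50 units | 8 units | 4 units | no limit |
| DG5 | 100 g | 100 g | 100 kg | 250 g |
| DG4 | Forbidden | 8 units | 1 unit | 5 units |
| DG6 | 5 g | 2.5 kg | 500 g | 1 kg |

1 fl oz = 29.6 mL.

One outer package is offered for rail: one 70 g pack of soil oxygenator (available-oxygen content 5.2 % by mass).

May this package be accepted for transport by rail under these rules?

Available-oxygen content 5.2 % by mass meets the Code DG9 criterion (Oxidizer), so the soil oxygenator is Code DG9.
Code DG9 quantity: 70 g.
70 g ≤ 100 g (rail limit, Code DG9) — within limit.

Yes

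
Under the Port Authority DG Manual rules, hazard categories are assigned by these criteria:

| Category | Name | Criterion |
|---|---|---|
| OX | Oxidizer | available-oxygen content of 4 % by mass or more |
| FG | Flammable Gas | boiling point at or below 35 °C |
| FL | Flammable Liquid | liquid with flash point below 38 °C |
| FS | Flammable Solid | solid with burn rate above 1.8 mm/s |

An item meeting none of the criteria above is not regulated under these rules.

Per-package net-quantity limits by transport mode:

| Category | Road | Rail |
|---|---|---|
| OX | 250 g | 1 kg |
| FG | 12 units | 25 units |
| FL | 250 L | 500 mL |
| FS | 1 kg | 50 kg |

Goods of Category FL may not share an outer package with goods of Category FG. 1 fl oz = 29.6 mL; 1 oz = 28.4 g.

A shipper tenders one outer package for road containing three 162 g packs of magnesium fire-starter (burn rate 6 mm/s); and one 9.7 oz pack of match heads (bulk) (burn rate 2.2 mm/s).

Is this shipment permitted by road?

With burn rate 6 mm/s (> 1.8 mm/s), the magnesium fire-starter falls in Category FS.
The match heads (bulk) have burn rate 2.2 mm/s, which is > 1.8 mm/s, so they are Category FS (Flammable Solid).
Total Category FS: (three 162 g packs = 486 g) + (one 9.7 oz pack = 275.48 g) = 761.48 g.
761.48 g ≤ 1 kg (road limit, Category FS) — within limit.

Yes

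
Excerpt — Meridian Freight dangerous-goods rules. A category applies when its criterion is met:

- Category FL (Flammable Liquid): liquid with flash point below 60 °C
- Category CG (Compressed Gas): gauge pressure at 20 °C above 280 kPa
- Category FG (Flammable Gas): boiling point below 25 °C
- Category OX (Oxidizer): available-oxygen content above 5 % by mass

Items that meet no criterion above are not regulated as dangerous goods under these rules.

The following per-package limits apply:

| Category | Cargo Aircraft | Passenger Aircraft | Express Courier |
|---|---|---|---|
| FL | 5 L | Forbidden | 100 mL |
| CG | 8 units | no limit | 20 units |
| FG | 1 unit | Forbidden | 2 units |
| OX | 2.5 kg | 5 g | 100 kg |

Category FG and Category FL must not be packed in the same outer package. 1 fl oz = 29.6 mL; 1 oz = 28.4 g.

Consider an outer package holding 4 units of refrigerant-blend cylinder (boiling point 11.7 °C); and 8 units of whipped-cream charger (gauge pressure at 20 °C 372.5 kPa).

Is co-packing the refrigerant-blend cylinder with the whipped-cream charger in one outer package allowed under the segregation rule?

Boiling point 11.7 °C meets the Category FG criterion (Flammable Gas), so the refrigerant-blend cylinder is Category FG.
Whipped-cream charger: gauge pressure at 20 °C 372.5 kPa > 280 kPa → Category CG (Compressed Gas).
No segregation rule bars Category FG with Category CG.

Yes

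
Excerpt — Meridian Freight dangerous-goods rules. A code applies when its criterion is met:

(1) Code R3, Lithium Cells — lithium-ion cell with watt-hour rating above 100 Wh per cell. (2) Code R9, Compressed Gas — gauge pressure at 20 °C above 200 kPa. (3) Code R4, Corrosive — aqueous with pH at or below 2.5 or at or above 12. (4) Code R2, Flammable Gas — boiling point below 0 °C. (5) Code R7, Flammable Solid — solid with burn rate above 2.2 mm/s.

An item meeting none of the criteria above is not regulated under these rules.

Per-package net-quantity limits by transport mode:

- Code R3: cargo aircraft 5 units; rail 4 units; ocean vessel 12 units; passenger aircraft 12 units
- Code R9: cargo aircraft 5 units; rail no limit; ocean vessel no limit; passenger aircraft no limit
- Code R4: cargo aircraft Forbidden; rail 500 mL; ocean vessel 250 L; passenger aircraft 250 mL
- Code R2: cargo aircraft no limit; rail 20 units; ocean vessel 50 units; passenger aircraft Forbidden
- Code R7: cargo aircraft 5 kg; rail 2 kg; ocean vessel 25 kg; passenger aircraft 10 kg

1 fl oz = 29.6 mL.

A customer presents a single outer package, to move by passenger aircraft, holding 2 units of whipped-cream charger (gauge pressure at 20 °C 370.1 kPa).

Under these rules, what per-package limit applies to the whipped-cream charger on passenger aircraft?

no limit

Whipped-cream charger: gauge pressure at 20 °C 370.1 kPa > 200 kPa → Code R9 (Compressed Gas).
The passenger aircraft limit for Code R9 is no limit.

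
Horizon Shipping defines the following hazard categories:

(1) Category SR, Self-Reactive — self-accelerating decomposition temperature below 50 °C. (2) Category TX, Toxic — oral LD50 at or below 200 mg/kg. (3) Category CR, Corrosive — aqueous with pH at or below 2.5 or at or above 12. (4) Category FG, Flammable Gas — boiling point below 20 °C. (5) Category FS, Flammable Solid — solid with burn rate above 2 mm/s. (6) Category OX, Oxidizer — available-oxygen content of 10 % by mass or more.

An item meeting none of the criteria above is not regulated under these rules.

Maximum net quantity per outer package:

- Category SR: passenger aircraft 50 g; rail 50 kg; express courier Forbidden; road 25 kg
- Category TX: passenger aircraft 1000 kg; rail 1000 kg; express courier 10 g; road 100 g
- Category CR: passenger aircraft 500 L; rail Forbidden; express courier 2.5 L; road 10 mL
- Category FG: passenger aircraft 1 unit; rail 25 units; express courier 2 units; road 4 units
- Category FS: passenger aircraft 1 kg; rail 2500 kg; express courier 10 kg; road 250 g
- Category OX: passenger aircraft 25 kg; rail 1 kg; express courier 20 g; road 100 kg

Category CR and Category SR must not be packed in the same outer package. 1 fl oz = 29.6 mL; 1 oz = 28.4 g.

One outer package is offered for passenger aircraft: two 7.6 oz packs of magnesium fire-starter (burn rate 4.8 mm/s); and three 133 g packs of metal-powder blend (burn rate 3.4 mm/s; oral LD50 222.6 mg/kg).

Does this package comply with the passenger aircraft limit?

Magnesium fire-starter: burn rate 4.8 mm/s > 2 mm/s → Category FS (Flammable Solid).
Burn rate 3.4 mm/s meets the Category FS criterion (Flammable Solid), so the metal-powder blend is Category FS.
Total Category FS: (two 7.6 oz packs = 431.68 g) + (three 133 g packs = 399 g) = 830.68 g.
830.68 g is within the passenger aircraft limit of 1 kg for Category FS.

Yes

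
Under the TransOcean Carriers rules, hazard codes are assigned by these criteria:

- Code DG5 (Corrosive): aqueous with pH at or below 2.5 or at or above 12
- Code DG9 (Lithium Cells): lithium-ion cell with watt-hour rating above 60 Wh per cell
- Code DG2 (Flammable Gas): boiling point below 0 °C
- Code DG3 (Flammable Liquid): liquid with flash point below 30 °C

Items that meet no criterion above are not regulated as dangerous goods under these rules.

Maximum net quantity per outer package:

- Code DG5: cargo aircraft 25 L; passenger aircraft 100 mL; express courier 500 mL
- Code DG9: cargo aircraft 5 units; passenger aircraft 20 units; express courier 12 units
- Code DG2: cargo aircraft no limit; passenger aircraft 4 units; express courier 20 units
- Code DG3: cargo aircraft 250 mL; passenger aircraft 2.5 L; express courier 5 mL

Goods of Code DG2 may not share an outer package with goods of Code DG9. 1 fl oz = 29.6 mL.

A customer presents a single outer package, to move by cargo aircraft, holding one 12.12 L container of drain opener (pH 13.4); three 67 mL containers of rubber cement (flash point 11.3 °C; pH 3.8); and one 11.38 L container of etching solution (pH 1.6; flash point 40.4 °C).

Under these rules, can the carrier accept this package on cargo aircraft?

Yes

The drain opener has pH 13.4, which is ≥ 12, so it is Code DG5 (Corrosive).
The rubber cement has flash point 11.3 °C, which is < 30 °C, so it is Code DG3 (Flammable Liquid).
The etching solution has pH 1.6, which is ≤ 2.5, so it is Code DG5 (Corrosive).
Code DG5 net quantity: 12.12 L + 11.38 L = 23.5 L.
That is within the Code DG5 cargo aircraft limit of 25 L.
Code DG3 quantity: three 67 mL containers = 201 mL.
That is within the Code DG3 cargo aircraft limit of 250 mL.
The segregation rule (Code DG2 with Code DG9) does not apply to Code DG5 with Code DG3.
Every hazard code is within its cargo aircraft limit and no segregation rule is violated.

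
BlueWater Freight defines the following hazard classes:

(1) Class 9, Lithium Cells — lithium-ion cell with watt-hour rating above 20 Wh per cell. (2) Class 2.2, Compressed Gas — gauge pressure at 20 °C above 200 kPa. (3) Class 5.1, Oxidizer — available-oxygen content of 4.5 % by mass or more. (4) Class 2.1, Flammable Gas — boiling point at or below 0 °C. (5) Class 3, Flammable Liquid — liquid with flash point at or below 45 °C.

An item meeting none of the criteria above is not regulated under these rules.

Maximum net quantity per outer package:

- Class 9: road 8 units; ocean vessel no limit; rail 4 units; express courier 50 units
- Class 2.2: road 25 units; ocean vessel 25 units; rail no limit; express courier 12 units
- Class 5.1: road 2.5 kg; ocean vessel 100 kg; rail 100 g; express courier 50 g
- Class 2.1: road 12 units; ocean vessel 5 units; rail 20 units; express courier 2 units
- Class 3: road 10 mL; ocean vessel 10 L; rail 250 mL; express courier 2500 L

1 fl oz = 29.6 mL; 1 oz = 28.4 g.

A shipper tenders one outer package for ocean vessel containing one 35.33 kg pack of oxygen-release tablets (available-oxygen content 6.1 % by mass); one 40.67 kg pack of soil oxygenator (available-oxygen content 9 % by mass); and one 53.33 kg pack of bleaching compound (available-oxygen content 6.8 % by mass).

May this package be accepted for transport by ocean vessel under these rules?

With available-oxygen content 6.1 % by mass (≥ 4.5 % by mass), the oxygen-release tablets fall in Class 5.1.
Available-oxygen content 9 % by mass meets the Class 5.1 criterion (Oxidizer), so the soil oxygenator is Class 5.1.
Bleaching compound: available-oxygen content 6.8 % by mass ≥ 4.5 % by mass → Class 5.1 (Oxidizer).
Total Class 5.1: 35.33 kg + 40.67 kg + 53.33 kg = 129.33 kg.
That exceeds the Class 5.1 ocean vessel limit of 100 kg.

No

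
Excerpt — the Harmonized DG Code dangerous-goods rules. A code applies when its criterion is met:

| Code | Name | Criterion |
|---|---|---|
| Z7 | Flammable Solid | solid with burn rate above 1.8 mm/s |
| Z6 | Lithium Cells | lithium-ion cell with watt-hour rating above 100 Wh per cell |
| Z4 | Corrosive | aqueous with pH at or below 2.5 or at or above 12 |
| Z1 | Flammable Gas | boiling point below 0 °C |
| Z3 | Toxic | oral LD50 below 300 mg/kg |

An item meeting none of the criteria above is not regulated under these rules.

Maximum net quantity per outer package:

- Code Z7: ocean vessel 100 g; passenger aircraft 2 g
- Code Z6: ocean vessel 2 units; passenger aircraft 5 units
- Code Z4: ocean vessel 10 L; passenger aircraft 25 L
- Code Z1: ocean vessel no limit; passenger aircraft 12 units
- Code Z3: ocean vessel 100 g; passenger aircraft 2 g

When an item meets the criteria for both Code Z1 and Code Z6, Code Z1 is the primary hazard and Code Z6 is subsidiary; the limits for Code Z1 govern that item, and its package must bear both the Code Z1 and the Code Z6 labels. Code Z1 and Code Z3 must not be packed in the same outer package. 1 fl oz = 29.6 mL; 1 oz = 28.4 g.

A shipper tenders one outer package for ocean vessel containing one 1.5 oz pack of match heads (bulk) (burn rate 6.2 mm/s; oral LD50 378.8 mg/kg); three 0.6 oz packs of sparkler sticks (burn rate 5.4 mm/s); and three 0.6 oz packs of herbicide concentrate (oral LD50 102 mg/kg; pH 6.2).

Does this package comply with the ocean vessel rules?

Yes

Burn rate 6.2 mm/s meets the Code Z7 criterion (Flammable Solid), so the match heads (bulk) are Code Z7.
The sparkler sticks have burn rate 5.4 mm/s, which is > 1.8 mm/s, so they are Code Z7 (Flammable Solid).
With oral LD50 102 mg/kg (< 300 mg/kg), the herbicide concentrate falls in Code Z3.
Total Code Z7: (one 1.5 oz pack = 42.6 g) + (three 0.6 oz packs = 51.12 g) = 93.72 g.
93.72 g is within the ocean vessel limit of 100 g for Code Z7.
Code Z3 quantity: three 0.6 oz packs = 51.12 g.
51.12 g is within the ocean vessel limit of 100 g for Code Z3.
The segregation rule (Code Z1 with Code Z3) does not apply to Code Z7 with Code Z3.
Every hazard code is within its ocean vessel limit and no segregation rule is violated.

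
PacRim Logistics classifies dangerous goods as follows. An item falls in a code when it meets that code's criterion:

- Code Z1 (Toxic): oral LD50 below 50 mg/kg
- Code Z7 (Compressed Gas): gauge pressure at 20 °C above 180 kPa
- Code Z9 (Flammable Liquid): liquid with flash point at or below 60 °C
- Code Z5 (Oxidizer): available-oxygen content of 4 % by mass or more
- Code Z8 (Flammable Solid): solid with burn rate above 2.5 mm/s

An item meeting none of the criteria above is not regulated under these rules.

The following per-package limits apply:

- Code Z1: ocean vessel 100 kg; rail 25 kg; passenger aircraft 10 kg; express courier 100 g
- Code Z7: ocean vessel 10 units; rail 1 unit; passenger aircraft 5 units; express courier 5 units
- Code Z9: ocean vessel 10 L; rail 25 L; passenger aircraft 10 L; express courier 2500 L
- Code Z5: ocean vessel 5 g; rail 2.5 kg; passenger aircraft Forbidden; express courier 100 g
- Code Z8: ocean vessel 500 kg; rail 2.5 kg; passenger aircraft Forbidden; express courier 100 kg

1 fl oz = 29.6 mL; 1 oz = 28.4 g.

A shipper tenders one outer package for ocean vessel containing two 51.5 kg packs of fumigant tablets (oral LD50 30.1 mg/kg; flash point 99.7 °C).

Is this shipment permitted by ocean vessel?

No

Fumigant tablets: oral LD50 30.1 mg/kg < 50 mg/kg → Code Z1 (Toxic).
Code Z1 quantity: two 51.5 kg packs = 103 kg.
103 kg exceeds the ocean vessel limit of 100 kg for Code Z1.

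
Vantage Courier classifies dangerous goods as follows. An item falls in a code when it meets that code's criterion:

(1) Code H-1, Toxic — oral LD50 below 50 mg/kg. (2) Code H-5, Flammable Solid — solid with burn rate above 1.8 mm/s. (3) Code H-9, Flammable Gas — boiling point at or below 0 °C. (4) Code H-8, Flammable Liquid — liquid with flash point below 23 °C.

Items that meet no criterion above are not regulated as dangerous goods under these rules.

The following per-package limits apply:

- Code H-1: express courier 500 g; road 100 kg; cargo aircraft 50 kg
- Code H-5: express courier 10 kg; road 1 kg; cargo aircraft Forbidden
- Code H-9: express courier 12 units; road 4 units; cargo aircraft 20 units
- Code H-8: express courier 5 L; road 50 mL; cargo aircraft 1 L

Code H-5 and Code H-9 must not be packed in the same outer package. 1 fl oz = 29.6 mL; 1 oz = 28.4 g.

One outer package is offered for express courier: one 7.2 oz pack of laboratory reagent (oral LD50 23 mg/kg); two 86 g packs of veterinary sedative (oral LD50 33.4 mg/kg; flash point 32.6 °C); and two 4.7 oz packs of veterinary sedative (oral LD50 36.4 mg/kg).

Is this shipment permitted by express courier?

No

Oral LD50 23 mg/kg meets the Code H-1 criterion (Toxic), so the laboratory reagent is Code H-1.
The veterinary sedative has oral LD50 33.4 mg/kg, which is < 50 mg/kg, so it is Code H-1 (Toxic).
Veterinary sedative: oral LD50 36.4 mg/kg < 50 mg/kg → Code H-1 (Toxic).
Total Code H-1: (one 7.2 oz pack = 204.48 g) + (two 86 g packs = 172 g) + (two 4.7 oz packs = 266.96 g) = 643.44 g.
643.44 g exceeds the express courier limit of 500 g for Code H-1.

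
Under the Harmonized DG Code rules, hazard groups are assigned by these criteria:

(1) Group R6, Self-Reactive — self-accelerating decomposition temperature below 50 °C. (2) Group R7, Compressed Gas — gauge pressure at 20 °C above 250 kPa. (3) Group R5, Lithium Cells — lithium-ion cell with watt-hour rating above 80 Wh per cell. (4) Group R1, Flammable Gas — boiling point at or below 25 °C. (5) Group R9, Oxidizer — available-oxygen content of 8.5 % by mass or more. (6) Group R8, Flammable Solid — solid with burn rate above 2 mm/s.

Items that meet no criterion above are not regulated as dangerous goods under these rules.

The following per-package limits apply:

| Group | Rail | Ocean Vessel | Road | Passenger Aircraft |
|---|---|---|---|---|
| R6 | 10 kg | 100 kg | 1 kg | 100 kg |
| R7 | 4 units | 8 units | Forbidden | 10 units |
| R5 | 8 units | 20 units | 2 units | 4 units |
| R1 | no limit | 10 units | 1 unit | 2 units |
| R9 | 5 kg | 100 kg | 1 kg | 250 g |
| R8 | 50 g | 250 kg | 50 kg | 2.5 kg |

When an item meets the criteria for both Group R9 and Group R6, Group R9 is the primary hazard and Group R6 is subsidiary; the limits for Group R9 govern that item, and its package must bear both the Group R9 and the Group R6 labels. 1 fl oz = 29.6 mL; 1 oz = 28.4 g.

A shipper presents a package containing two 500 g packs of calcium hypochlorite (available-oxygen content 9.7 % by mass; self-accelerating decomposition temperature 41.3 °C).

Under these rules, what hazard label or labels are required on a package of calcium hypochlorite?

Group R6 and R9

With available-oxygen content 9.7 % by mass (≥ 8.5 % by mass), the calcium hypochlorite falls in Group R9.
Calcium hypochlorite: self-accelerating decomposition temperature 41.3 °C < 50 °C → Group R6 (Self-Reactive).
By the precedence rule Group R9 is primary and Group R6 is subsidiary, and that rule requires both labels on the package.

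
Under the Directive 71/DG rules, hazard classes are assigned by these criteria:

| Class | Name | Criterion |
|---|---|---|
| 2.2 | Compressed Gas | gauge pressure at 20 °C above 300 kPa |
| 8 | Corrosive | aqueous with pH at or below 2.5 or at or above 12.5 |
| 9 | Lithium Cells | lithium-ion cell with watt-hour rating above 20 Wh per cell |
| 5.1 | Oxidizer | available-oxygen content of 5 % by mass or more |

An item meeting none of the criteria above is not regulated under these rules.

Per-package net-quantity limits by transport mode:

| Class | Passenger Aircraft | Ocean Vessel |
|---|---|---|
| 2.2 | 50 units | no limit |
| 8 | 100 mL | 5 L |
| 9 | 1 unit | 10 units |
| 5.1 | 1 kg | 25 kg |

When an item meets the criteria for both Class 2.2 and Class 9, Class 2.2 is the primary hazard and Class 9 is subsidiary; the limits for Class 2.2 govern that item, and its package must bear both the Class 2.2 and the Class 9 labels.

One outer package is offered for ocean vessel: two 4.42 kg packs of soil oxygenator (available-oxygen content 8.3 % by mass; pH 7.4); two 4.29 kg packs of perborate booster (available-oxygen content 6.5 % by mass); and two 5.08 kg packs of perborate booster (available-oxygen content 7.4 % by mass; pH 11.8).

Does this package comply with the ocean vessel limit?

No

Soil oxygenator: available-oxygen content 8.3 % by mass ≥ 5 % by mass → Class 5.1 (Oxidizer).
Available-oxygen content 6.5 % by mass meets the Class 5.1 criterion (Oxidizer), so the perborate booster is Class 5.1.
The perborate booster has available-oxygen content 7.4 % by mass, which is ≥ 5 % by mass, so it is Class 5.1 (Oxidizer).
Class 5.1 net quantity: (two 4.42 kg packs = 8.84 kg) + (two 4.29 kg packs = 8.58 kg) + (two 5.08 kg packs = 10.16 kg) = 27.58 kg.
That exceeds the Class 5.1 ocean vessel limit of 25 kg.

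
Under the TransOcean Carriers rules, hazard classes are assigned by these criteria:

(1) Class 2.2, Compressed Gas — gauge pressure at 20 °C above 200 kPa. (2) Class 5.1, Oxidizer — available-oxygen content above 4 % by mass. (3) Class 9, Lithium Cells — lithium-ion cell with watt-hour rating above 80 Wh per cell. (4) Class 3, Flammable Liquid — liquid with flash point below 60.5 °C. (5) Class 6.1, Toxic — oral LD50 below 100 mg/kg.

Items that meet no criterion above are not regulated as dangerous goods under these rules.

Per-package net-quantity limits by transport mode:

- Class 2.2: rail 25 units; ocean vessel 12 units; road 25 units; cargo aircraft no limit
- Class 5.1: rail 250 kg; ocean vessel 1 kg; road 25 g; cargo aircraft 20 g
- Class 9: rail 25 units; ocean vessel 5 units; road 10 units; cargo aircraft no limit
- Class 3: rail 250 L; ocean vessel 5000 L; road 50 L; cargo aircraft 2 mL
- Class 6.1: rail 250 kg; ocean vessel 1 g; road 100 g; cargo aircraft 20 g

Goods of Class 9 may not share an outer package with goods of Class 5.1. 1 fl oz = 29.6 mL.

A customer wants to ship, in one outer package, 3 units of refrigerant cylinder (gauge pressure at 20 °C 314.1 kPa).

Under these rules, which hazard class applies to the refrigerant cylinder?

Gauge pressure at 20 °C 314.1 kPa meets the Class 2.2 criterion (Compressed Gas), so the refrigerant cylinder is Class 2.2.

Class 2.2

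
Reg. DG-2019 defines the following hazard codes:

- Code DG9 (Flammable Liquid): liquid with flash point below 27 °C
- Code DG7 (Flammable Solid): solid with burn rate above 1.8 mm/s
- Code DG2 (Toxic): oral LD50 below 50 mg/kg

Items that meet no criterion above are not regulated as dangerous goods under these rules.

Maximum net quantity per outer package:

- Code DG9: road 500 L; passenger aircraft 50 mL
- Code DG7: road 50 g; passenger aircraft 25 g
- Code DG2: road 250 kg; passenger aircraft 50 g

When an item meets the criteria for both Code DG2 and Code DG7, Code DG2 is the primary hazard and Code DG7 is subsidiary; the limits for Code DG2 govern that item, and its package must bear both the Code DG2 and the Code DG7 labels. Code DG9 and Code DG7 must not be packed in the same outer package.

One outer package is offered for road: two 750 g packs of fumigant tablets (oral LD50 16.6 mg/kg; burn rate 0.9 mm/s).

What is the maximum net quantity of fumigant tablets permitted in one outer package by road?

Fumigant tablets: oral LD50 16.6 mg/kg < 50 mg/kg → Code DG2 (Toxic).
The road limit for Code DG2 is 250 kg.

250 kg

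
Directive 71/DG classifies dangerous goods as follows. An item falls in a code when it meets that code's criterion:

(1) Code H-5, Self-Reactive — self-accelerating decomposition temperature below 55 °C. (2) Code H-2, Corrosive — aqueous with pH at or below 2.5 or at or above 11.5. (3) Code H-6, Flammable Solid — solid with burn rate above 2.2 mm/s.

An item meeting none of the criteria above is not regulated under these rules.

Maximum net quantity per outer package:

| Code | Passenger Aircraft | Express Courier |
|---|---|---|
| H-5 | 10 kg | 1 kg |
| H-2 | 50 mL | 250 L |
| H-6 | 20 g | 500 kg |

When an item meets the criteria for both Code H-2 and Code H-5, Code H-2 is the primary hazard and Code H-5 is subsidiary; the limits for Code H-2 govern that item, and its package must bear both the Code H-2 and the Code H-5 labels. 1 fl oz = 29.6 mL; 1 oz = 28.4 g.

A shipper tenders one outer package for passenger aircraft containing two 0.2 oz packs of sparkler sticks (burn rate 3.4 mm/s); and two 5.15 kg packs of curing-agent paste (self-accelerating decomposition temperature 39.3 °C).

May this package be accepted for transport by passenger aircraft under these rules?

No

The sparkler sticks have burn rate 3.4 mm/s, which is > 2.2 mm/s, so they are Code H-6 (Flammable Solid).
With self-accelerating decomposition temperature 39.3 °C (< 55 °C), the curing-agent paste falls in Code H-5.
Code H-6 quantity: two 0.2 oz packs = 11.36 g.
That is within the Code H-6 passenger aircraft limit of 20 g.
Code H-5 quantity: two 5.15 kg packs = 10.3 kg.
That exceeds the Code H-5 passenger aircraft limit of 10 kg.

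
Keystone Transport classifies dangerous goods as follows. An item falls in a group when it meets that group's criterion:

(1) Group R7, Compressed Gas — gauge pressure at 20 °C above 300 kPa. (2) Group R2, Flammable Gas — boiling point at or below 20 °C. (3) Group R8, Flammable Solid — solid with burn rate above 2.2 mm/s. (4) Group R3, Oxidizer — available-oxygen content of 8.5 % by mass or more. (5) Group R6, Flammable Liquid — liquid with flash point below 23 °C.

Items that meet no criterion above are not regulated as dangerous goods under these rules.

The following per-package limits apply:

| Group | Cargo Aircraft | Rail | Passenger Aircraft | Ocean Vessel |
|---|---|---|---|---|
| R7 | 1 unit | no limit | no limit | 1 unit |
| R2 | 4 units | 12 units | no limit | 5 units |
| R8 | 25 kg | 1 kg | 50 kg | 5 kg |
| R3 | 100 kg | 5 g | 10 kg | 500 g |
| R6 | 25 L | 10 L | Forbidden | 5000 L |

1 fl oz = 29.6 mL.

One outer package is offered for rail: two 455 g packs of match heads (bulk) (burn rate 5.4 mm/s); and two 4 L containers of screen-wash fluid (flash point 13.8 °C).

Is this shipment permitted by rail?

Yes

The match heads (bulk) have burn rate 5.4 mm/s, which is > 2.2 mm/s, so they are Group R8 (Flammable Solid).
The screen-wash fluid has flash point 13.8 °C, which is < 23 °C, so it is Group R6 (Flammable Liquid).
Group R8 quantity: two 455 g packs = 910 g.
910 g is within the rail limit of 1 kg for Group R8.
Group R6 quantity: two 4 L containers = 8 L.
8 L is within the rail limit of 10 L for Group R6.
Every hazard group is within its rail limit and no segregation rule is violated.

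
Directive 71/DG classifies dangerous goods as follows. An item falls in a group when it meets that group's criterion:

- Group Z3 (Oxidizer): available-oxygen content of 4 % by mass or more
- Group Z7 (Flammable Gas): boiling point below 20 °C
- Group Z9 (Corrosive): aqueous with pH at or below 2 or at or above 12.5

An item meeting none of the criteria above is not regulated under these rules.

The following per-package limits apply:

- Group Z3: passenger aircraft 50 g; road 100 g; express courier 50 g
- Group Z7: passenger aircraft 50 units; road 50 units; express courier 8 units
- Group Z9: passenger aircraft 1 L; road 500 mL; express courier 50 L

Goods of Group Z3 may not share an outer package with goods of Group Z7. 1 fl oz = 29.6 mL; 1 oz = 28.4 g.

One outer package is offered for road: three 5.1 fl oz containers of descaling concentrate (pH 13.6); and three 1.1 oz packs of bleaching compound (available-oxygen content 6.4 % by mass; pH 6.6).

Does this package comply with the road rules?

The descaling concentrate has pH 13.6, which is ≥ 12.5, so it is Group Z9 (Corrosive).
Bleaching compound: available-oxygen content 6.4 % by mass ≥ 4 % by mass → Group Z3 (Oxidizer).
Group Z3 quantity: three 1.1 oz packs = 93.72 g.
93.72 g ≤ 100 g (road limit, Group Z3) — within limit.
Group Z9 quantity: three 5.1 fl oz containers = 452.88 mL.
452.88 mL ≤ 500 mL (road limit, Group Z9) — within limit.
The segregation rule (Group Z3 with Group Z7) does not apply to Group Z3 with Group Z9.
Every hazard group is within its road limit and no segregation rule is violated.

Yes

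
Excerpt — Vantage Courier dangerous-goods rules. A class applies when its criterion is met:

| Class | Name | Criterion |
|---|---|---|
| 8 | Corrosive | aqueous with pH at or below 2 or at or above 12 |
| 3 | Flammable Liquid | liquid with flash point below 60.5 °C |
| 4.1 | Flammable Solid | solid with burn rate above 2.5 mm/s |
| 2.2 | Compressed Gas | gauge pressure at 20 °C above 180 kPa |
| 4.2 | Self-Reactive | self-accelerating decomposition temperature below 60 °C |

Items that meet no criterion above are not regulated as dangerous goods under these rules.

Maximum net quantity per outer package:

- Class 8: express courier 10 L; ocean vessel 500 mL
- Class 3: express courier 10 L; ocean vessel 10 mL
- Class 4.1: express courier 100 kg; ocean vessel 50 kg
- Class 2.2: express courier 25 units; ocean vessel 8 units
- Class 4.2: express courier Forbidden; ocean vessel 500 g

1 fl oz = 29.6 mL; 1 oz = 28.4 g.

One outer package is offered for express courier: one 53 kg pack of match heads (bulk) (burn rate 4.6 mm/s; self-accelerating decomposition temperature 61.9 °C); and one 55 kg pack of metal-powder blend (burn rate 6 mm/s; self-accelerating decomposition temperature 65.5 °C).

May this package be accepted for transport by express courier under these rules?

No

Burn rate 4.6 mm/s meets the Class 4.1 criterion (Flammable Solid), so the match heads (bulk) are Class 4.1.
Metal-powder blend: burn rate 6 mm/s > 2.5 mm/s → Class 4.1 (Flammable Solid).
Total Class 4.1: 53 kg + 55 kg = 108 kg.
That exceeds the Class 4.1 express courier limit of 100 kg.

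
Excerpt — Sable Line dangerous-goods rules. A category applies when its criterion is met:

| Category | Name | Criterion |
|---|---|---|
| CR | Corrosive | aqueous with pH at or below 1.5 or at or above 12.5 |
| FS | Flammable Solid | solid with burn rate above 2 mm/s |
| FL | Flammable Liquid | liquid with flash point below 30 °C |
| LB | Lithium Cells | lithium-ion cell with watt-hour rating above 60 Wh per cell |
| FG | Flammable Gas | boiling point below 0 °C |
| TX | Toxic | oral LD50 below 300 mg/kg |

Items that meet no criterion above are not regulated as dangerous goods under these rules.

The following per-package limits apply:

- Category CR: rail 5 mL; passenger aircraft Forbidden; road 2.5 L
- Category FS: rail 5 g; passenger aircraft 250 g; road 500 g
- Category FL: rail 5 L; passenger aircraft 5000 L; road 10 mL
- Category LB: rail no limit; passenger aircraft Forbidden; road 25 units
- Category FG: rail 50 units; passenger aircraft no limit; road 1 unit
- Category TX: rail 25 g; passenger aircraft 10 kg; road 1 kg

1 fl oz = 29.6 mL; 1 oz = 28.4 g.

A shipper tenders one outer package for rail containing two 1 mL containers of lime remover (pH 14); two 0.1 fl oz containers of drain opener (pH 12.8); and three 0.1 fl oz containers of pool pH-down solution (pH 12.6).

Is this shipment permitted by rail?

With pH 14 (≥ 12.5), the lime remover falls in Category CR.
Drain opener: pH 12.8 ≥ 12.5 → Category CR (Corrosive).
The pool pH-down solution has pH 12.6, which is ≥ 12.5, so it is Category CR (Corrosive).
Total Category CR: (two 1 mL containers = 2 mL) + (two 0.1 fl oz containers = 5.92 mL) + (three 0.1 fl oz containers = 8.88 mL) = 16.8 mL.
That exceeds the Category CR rail limit of 5 mL.

No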